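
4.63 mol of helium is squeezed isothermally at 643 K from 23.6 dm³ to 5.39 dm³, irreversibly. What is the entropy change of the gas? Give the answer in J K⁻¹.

Entropy is a state function, so ΔS_gas depends only on the end states.
For an isothermal ideal gas ΔS_gas = nR ln(V₂/V₁) = 4.63 × 8.314 × ln(5.39/23.6) = -56.8 J/K.

ΔS_gas = -56.8 J/K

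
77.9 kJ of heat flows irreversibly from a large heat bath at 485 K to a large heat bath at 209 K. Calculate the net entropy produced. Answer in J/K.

ΔS_total = 212 J/K

ΔS_hot = −Q/T_H = −77900/485 = -160.6 J/K and ΔS_cold = +Q/T_C = 77900/209 = 372.7 J/K.
ΔS_total = -160.6 + 372.7 = 212 J/K, positive as the second law requires.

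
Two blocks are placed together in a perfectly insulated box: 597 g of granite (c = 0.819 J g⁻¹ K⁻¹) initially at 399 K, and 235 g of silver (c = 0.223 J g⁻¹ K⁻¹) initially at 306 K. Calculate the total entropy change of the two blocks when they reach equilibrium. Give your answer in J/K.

Energy balance: T_f = (m₁c₁T₁ + m₂c₂T₂)/(m₁c₁ + m₂c₂) = 390 K.
ΔS₁ = m₁c₁ ln(T_f/T₁) = 488.943 × ln(390/399) = -11.16 J/K.
ΔS₂ = m₂c₂ ln(T_f/T₂) = 52.405 × ln(390/306) = 12.71 J/K.
ΔS_total = -11.16 + 12.71 = 1.55 J/K.

ΔS_total = 1.55 J/K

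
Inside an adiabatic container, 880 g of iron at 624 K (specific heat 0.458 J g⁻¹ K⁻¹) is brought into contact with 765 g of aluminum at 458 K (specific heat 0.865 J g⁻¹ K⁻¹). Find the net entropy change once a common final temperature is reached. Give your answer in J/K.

ΔS_total = 12.2 J/K

Energy balance: T_f = (m₁c₁T₁ + m₂c₂T₂)/(m₁c₁ + m₂c₂) = 520.84 K.
ΔS₁ = m₁c₁ ln(T_f/T₁) = 403.04 × ln(520.84/624) = -72.84 J/K.
ΔS₂ = m₂c₂ ln(T_f/T₂) = 661.725 × ln(520.84/458) = 85.07 J/K.
ΔS_total = -72.84 + 85.07 = 12.2 J/K.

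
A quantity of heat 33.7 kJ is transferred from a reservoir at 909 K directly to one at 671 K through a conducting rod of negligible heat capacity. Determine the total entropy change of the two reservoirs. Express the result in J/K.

ΔS_total = 13.1 J/K

ΔS_hot = −Q/T_H = −33700/909 = -37.07 J/K and ΔS_cold = +Q/T_C = 33700/671 = 50.22 J/K.
ΔS_total = -37.07 + 50.22 = 13.1 J/K, positive as the second law requires.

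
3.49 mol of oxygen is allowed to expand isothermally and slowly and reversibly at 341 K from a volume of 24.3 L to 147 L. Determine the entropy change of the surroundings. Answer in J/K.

For an isothermal ideal gas ΔS_gas = nR ln(V₂/V₁) = 3.49 × 8.314 × ln(147/24.3) = 52.2 J/K.
The process is reversible, so ΔS_surr = −ΔS_gas = -52.2 J/K and ΔS_universe = 0.

ΔS_surr = -52.2 J/K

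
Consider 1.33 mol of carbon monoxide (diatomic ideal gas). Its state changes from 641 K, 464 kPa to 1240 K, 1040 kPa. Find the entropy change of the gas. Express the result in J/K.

ΔS = 16.6 J/K

ΔS = nC_p ln(T₂/T₁) − nR ln(P₂/P₁), with C_p = 7R/2 = 29.1 J mol⁻¹ K⁻¹ for a diatomic ideal gas.
ΔS = 1.33 × [29.1 × ln(1240/641) − 8.314 × ln(1040/464)] = 16.6 J/K.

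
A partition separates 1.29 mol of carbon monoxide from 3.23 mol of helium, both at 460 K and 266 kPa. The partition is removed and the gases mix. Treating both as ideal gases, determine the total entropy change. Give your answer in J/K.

Mole fractions: x_A = 1.29/4.52 = 0.285, x_B = 0.715.
ΔS_mix = −R(n_A ln x_A + n_B ln x_B) = −8.314 × (1.29 ln 0.285 + 3.23 ln 0.715) = 22.5 J/K.

ΔS_mix = 22.5 J/K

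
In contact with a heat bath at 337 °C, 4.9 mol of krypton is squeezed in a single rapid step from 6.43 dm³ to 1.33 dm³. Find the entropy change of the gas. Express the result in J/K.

Entropy is a state function, so ΔS_gas depends only on the end states.
For an isothermal ideal gas ΔS_gas = nR ln(V₂/V₁) = 4.9 × 8.314 × ln(1.33/6.43) = -64.2 J/K.

ΔS_gas = -64.2 J/K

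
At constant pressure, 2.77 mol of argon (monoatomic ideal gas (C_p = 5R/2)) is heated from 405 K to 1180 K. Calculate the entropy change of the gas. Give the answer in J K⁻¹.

At constant pressure, ΔS = nC_p ln(T₂/T₁) with C_p = 5R/2 = 20.79 J mol⁻¹ K⁻¹.
ΔS = 2.77 × 20.79 × ln(1180/405) = 61.6 J/K.

ΔS = 61.6 J/K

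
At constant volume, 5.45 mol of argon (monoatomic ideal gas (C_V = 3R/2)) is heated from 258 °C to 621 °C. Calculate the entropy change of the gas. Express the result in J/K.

ΔS = 35.4 J/K

In kelvin: T₁ = 531.15 K, T₂ = 894.15 K. At constant volume, ΔS = nC_V ln(T₂/T₁) with C_V = 3R/2 = 12.47 J mol⁻¹ K⁻¹.
ΔS = 5.45 × 12.47 × ln(894.15/531.15) = 35.4 J/K.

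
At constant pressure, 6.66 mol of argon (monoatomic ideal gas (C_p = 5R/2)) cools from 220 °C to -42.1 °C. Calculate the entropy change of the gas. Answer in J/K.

In kelvin: T₁ = 493.15 K, T₂ = 231.05 K. At constant pressure, ΔS = nC_p ln(T₂/T₁) with C_p = 5R/2 = 20.79 J mol⁻¹ K⁻¹.
ΔS = 6.66 × 20.79 × ln(231.05/493.15) = -105 J/K.

ΔS = -105 J/K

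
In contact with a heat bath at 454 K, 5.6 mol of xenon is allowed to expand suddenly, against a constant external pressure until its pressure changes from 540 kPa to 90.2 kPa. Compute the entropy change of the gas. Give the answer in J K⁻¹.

Entropy is a state function, so ΔS_gas depends only on the end states.
For an isothermal ideal gas ΔS_gas = nR ln(P₁/P₂) = 5.6 × 8.314 × ln(540/90.2) = 83.3 J/K.

ΔS_gas = 83.3 J/K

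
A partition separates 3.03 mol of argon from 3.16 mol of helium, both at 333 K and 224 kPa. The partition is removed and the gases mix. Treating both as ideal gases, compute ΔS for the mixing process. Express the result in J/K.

ΔS_mix = 35.7 J/K

Mole fractions: x_A = 3.03/6.19 = 0.489, x_B = 0.511.
ΔS_mix = −R(n_A ln x_A + n_B ln x_B) = −8.314 × (3.03 ln 0.489 + 3.16 ln 0.511) = 35.7 J/K.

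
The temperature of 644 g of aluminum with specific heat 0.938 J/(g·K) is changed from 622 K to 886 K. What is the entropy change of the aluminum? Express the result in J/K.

ΔS = ∫dQ_rev/T = m c ln(T₂/T₁) = 644 × 0.938 × ln(886/622) = 214 J/K.

ΔS = 214 J/K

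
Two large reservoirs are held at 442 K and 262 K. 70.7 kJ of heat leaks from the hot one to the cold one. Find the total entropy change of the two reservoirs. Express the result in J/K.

ΔS_hot = −Q/T_H = −70700/442 = -160 J/K and ΔS_cold = +Q/T_C = 70700/262 = 269.8 J/K.
ΔS_total = -160 + 269.8 = 110 J/K, positive as the second law requires.

ΔS_total = 110 J/K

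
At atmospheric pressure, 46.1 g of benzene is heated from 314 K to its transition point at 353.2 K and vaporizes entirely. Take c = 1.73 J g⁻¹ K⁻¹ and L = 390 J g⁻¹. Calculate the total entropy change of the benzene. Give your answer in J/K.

ΔS = 60.3 J/K

Warming step: ΔS₁ = m c ln(T_tr/T_i) = 46.1 × 1.73 × ln(353.2/314) = 9.382 J/K.
Phase change: ΔS₂ = +mL/T_tr = 46.1 × 390 / 353.2 = 50.9 J/K.
ΔS_total = (9.382) + (50.9) = 60.3 J/K.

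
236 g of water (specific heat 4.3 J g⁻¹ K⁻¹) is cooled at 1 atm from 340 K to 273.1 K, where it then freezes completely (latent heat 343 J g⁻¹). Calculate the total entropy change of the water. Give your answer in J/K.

ΔS = -519 J/K

Cooling step: ΔS₁ = m c ln(T_tr/T_i) = 236 × 4.3 × ln(273.1/340) = -222.4 J/K.
Phase change: ΔS₂ = −mL/T_tr = −236 × 343 / 273.1 = -296.4 J/K.
ΔS_total = (-222.4) + (-296.4) = -519 J/K.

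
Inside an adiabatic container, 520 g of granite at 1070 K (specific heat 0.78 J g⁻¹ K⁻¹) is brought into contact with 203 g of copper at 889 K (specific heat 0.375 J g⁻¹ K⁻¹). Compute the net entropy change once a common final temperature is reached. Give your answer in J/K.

Energy balance: T_f = (m₁c₁T₁ + m₂c₂T₂)/(m₁c₁ + m₂c₂) = 1041.4 K.
ΔS₁ = m₁c₁ ln(T_f/T₁) = 405.6 × ln(1041.4/1070) = -10.99 J/K.
ΔS₂ = m₂c₂ ln(T_f/T₂) = 76.125 × ln(1041.4/889) = 12.04 J/K.
ΔS_total = -10.99 + 12.04 = 1.05 J/K.

ΔS_total = 1.05 J/K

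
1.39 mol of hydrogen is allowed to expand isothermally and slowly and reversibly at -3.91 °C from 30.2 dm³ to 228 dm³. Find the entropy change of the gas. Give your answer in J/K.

For an isothermal ideal gas ΔS_gas = nR ln(V₂/V₁) = 1.39 × 8.314 × ln(228/30.2) = 23.4 J/K.

ΔS_gas = 23.4 J/K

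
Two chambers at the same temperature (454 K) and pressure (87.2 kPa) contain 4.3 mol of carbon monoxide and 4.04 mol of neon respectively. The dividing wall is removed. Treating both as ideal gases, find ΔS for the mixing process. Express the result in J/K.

Mole fractions: x_A = 4.3/8.34 = 0.516, x_B = 0.484.
ΔS_mix = −R(n_A ln x_A + n_B ln x_B) = −8.314 × (4.3 ln 0.516 + 4.04 ln 0.484) = 48 J/K.

ΔS_mix = 48 J/K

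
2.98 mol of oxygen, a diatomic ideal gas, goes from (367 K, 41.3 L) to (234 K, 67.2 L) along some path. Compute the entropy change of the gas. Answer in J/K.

ΔS = -15.8 J/K

Entropy is a state function: ΔS = nC_V ln(T₂/T₁) + nR ln(V₂/V₁), with C_V = 5R/2 = 20.79 J mol⁻¹ K⁻¹ for a diatomic ideal gas.
ΔS = 2.98 × [20.79 × ln(234/367) + 8.314 × ln(67.2/41.3)] = -15.8 J/K.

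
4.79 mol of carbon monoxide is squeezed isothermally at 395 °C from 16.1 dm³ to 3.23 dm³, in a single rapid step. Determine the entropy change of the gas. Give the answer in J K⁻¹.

Entropy is a state function, so ΔS_gas depends only on the end states.
For an isothermal ideal gas ΔS_gas = nR ln(V₂/V₁) = 4.79 × 8.314 × ln(3.23/16.1) = -64 J/K.

ΔS_gas = -64 J/K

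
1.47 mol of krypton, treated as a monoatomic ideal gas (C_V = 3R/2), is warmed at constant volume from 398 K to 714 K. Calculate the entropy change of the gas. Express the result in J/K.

At constant volume, ΔS = nC_V ln(T₂/T₁) with C_V = 3R/2 = 12.47 J mol⁻¹ K⁻¹.
ΔS = 1.47 × 12.47 × ln(714/398) = 10.7 J/K.

ΔS = 10.7 J/K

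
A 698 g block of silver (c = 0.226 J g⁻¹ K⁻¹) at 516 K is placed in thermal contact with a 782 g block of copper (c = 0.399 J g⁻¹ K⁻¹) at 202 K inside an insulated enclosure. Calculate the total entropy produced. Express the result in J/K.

Energy balance: T_f = (m₁c₁T₁ + m₂c₂T₂)/(m₁c₁ + m₂c₂) = 307.44 K.
ΔS₁ = m₁c₁ ln(T_f/T₁) = 157.748 × ln(307.44/516) = -81.69 J/K.
ΔS₂ = m₂c₂ ln(T_f/T₂) = 312.018 × ln(307.44/202) = 131.1 J/K.
ΔS_total = -81.69 + 131.1 = 49.4 J/K.

ΔS_total = 49.4 J/K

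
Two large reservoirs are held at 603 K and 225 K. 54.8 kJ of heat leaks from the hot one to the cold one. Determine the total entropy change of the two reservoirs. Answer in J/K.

ΔS_hot = −Q/T_H = −54800/603 = -90.88 J/K and ΔS_cold = +Q/T_C = 54800/225 = 243.6 J/K.
ΔS_total = -90.88 + 243.6 = 153 J/K, positive as the second law requires.

ΔS_total = 153 J/K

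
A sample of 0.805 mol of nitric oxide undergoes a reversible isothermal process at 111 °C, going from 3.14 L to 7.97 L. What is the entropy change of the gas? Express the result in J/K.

ΔS_gas = 6.23 J/K

For an isothermal ideal gas ΔS_gas = nR ln(V₂/V₁) = 0.805 × 8.314 × ln(7.97/3.14) = 6.23 J/K.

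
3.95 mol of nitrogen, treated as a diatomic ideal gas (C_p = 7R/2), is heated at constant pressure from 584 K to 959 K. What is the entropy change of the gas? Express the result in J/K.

At constant pressure, ΔS = nC_p ln(T₂/T₁) with C_p = 7R/2 = 29.1 J mol⁻¹ K⁻¹.
ΔS = 3.95 × 29.1 × ln(959/584) = 57 J/K.

ΔS = 57 J/K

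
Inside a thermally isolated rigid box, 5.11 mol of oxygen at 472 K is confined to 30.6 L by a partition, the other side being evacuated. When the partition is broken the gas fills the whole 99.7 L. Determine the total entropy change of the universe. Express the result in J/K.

ΔS_universe = 50.2 J/K

No heat is exchanged and no work is done, so the ideal-gas temperature stays constant.
Entropy is a state function; using a reversible isothermal path, ΔS_gas = nR ln(V₂/V₁) = 5.11 × 8.314 × ln(99.7/30.6) = 50.2 J/K.
The insulated surroundings exchange no heat, so ΔS_surr = 0 and ΔS_universe = ΔS_gas.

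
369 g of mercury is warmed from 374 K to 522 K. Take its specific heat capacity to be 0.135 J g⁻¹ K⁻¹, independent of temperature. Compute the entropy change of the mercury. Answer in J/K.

ΔS = ∫dQ_rev/T = m c ln(T₂/T₁) = 369 × 0.135 × ln(522/374) = 16.6 J/K.

ΔS = 16.6 J/K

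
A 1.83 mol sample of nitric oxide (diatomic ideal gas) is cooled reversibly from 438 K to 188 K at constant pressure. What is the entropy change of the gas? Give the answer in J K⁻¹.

ΔS = -45 J/K

At constant pressure, ΔS = nC_p ln(T₂/T₁) with C_p = 7R/2 = 29.1 J mol⁻¹ K⁻¹.
ΔS = 1.83 × 29.1 × ln(188/438) = -45 J/K.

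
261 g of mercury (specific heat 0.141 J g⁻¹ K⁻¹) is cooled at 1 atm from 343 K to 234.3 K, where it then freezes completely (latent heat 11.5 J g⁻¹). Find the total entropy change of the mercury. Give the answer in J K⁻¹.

ΔS = -26.8 J/K

Cooling step: ΔS₁ = m c ln(T_tr/T_i) = 261 × 0.141 × ln(234.3/343) = -14.03 J/K.
Phase change: ΔS₂ = −mL/T_tr = −261 × 11.5 / 234.3 = -12.81 J/K.
ΔS_total = (-14.03) + (-12.81) = -26.8 J/K.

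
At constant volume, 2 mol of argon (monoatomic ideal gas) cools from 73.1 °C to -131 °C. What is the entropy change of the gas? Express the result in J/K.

In kelvin: T₁ = 346.25 K, T₂ = 142.15 K. At constant volume, ΔS = nC_V ln(T₂/T₁) with C_V = 3R/2 = 12.47 J mol⁻¹ K⁻¹.
ΔS = 2 × 12.47 × ln(142.15/346.25) = -22.2 J/K.

ΔS = -22.2 J/K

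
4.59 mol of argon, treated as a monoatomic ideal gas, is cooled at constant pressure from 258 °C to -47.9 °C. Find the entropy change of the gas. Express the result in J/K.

ΔS = -81.8 J/K

In kelvin: T₁ = 531.15 K, T₂ = 225.25 K. At constant pressure, ΔS = nC_p ln(T₂/T₁) with C_p = 5R/2 = 20.79 J mol⁻¹ K⁻¹.
ΔS = 4.59 × 20.79 × ln(225.25/531.15) = -81.8 J/K.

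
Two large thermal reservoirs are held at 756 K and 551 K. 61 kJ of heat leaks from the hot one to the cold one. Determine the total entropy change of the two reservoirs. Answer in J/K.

ΔS_total = 30 J/K

ΔS_hot = −Q/T_H = −61000/756 = -80.69 J/K and ΔS_cold = +Q/T_C = 61000/551 = 110.7 J/K.
ΔS_total = -80.69 + 110.7 = 30 J/K, positive as the second law requires.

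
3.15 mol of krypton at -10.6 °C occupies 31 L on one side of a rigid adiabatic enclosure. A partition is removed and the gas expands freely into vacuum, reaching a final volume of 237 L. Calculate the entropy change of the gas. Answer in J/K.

ΔS_gas = 53.3 J/K

For an ideal gas in free expansion Q = 0 and W = 0, so T is unchanged.
Entropy is a state function; using a reversible isothermal path, ΔS_gas = nR ln(V₂/V₁) = 3.15 × 8.314 × ln(237/31) = 53.3 J/K.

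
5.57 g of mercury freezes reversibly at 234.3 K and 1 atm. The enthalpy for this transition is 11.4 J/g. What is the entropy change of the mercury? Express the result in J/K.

Heat released by the substance: Q = −mL = −5.57 × 11.4 = −63.498 J.
At constant T, ΔS = Q_rev/T = −63.498 / 234.3 = -0.271 J/K.

ΔS = -0.271 J/K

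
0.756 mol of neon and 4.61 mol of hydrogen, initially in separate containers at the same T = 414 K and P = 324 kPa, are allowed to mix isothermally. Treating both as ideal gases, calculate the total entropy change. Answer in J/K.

Mole fractions: x_A = 0.756/5.37 = 0.141, x_B = 0.859.
ΔS_mix = −R(n_A ln x_A + n_B ln x_B) = −8.314 × (0.756 ln 0.141 + 4.61 ln 0.859) = 18.1 J/K.

ΔS_mix = 18.1 J/K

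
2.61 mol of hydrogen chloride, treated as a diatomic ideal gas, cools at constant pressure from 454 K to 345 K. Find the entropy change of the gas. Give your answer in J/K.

ΔS = -20.9 J/K

At constant pressure, ΔS = nC_p ln(T₂/T₁) with C_p = 7R/2 = 29.1 J mol⁻¹ K⁻¹.
ΔS = 2.61 × 29.1 × ln(345/454) = -20.9 J/K.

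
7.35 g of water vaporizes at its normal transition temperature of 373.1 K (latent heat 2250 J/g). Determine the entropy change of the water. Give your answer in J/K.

Heat absorbed by the substance: Q = mL = 7.35 × 2250 = 16537.5 J.
At constant T, ΔS = Q_rev/T = 16537.5 / 373.1 = 44.3 J/K.

ΔS = 44.3 J/K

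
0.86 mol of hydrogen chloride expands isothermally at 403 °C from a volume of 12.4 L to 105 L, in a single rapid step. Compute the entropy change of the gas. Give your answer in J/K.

Entropy is a state function, so ΔS_gas depends only on the end states.
For an isothermal ideal gas ΔS_gas = nR ln(V₂/V₁) = 0.86 × 8.314 × ln(105/12.4) = 15.3 J/K.

ΔS_gas = 15.3 J/K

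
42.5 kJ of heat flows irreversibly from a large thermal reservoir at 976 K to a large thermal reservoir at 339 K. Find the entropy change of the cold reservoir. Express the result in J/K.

The cold reservoir gains heat Q, so ΔS_cold = +Q/T_C = 42500/339 = 125 J/K.

ΔS_cold = 125 J/K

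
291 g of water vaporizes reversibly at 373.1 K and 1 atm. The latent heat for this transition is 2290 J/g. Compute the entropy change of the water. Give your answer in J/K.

ΔS = 1790 J/K

Heat absorbed by the substance: Q = mL = 291 × 2290 = 666390 J.
At constant T, ΔS = Q_rev/T = 666390 / 373.1 = 1790 J/K.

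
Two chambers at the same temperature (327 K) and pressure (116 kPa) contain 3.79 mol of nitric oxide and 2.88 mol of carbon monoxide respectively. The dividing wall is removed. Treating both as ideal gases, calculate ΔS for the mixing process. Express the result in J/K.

Mole fractions: x_A = 3.79/6.67 = 0.568, x_B = 0.432.
ΔS_mix = −R(n_A ln x_A + n_B ln x_B) = −8.314 × (3.79 ln 0.568 + 2.88 ln 0.432) = 37.9 J/K.

ΔS_mix = 37.9 J/K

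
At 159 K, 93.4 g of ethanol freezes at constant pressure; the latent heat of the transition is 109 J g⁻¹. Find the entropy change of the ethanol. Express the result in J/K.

ΔS = -64 J/K

Heat released by the substance: Q = −mL = −93.4 × 109 = −10180.6 J.
At constant T, ΔS = Q_rev/T = −10180.6 / 159 = -64 J/K.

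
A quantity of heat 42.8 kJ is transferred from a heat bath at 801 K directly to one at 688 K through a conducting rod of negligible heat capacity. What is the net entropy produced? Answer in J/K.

ΔS_hot = −Q/T_H = −42800/801 = -53.43 J/K and ΔS_cold = +Q/T_C = 42800/688 = 62.21 J/K.
ΔS_total = -53.43 + 62.21 = 8.78 J/K, positive as the second law requires.

ΔS_total = 8.78 J/K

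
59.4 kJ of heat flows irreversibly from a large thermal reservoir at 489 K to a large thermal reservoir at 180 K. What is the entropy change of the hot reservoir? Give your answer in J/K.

ΔS_hot = -121 J/K

The hot reservoir loses heat Q, so ΔS_hot = −Q/T_H = −59400/489 = -121 J/K.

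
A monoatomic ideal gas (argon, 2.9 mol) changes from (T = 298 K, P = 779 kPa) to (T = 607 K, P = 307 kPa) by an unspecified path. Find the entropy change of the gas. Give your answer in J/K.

ΔS = 65.3 J/K

ΔS = nC_p ln(T₂/T₁) − nR ln(P₂/P₁), with C_p = 5R/2 = 20.79 J mol⁻¹ K⁻¹ for a monoatomic ideal gas.
ΔS = 2.9 × [20.79 × ln(607/298) − 8.314 × ln(307/779)] = 65.3 J/K.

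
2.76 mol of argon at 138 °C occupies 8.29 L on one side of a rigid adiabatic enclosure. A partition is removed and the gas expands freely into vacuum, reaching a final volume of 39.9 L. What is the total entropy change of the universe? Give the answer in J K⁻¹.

ΔS_universe = 36.1 J/K

No heat is exchanged and no work is done, so the ideal-gas temperature stays constant.
Entropy is a state function; using a reversible isothermal path, ΔS_gas = nR ln(V₂/V₁) = 2.76 × 8.314 × ln(39.9/8.29) = 36.1 J/K.
The insulated surroundings exchange no heat, so ΔS_surr = 0 and ΔS_universe = ΔS_gas.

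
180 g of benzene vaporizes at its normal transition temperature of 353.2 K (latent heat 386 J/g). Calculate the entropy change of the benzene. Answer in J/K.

Heat absorbed by the substance: Q = mL = 180 × 386 = 69480 J.
At constant T, ΔS = Q_rev/T = 69480 / 353.2 = 197 J/K.

ΔS = 197 J/K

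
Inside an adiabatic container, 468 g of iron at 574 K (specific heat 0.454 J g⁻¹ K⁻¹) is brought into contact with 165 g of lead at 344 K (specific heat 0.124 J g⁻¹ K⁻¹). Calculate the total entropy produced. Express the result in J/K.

ΔS_total = 2.13 J/K

Energy balance: T_f = (m₁c₁T₁ + m₂c₂T₂)/(m₁c₁ + m₂c₂) = 553.8 K.
ΔS₁ = m₁c₁ ln(T_f/T₁) = 212.472 × ln(553.8/574) = -7.613 J/K.
ΔS₂ = m₂c₂ ln(T_f/T₂) = 20.46 × ln(553.8/344) = 9.742 J/K.
ΔS_total = -7.613 + 9.742 = 2.13 J/K.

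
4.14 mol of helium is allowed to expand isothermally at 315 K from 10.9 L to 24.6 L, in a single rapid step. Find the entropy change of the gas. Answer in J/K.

Entropy is a state function, so ΔS_gas depends only on the end states.
For an isothermal ideal gas ΔS_gas = nR ln(V₂/V₁) = 4.14 × 8.314 × ln(24.6/10.9) = 28 J/K.

ΔS_gas = 28 J/K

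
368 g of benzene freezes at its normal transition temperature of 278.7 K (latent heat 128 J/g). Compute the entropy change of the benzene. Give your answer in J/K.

ΔS = -169 J/K

Heat released by the substance: Q = −mL = −368 × 128 = −47104 J.
At constant T, ΔS = Q_rev/T = −47104 / 278.7 = -169 J/K.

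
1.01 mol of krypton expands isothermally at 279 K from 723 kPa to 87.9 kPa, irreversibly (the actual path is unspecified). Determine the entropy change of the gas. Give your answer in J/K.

ΔS_gas = 17.7 J/K

Entropy is a state function, so ΔS_gas depends only on the end states.
For an isothermal ideal gas ΔS_gas = nR ln(P₁/P₂) = 1.01 × 8.314 × ln(723/87.9) = 17.7 J/K.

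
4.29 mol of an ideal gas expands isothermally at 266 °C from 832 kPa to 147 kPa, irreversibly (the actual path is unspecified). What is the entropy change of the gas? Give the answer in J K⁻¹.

ΔS_gas = 61.8 J/K

Entropy is a state function, so ΔS_gas depends only on the end states.
For an isothermal ideal gas ΔS_gas = nR ln(P₁/P₂) = 4.29 × 8.314 × ln(832/147) = 61.8 J/K.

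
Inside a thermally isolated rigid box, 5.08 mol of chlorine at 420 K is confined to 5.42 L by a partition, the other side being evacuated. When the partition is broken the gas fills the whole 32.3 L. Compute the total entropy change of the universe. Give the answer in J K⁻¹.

ΔS_universe = 75.4 J/K

For an ideal gas in free expansion Q = 0 and W = 0, so T is unchanged.
Entropy is a state function; using a reversible isothermal path, ΔS_gas = nR ln(V₂/V₁) = 5.08 × 8.314 × ln(32.3/5.42) = 75.4 J/K.
The insulated surroundings exchange no heat, so ΔS_surr = 0 and ΔS_universe = ΔS_gas.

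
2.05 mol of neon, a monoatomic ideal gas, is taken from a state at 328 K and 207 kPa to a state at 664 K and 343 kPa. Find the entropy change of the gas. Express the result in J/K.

ΔS = nC_p ln(T₂/T₁) − nR ln(P₂/P₁), with C_p = 5R/2 = 20.79 J mol⁻¹ K⁻¹ for a monoatomic ideal gas.
ΔS = 2.05 × [20.79 × ln(664/328) − 8.314 × ln(343/207)] = 21.4 J/K.

ΔS = 21.4 J/K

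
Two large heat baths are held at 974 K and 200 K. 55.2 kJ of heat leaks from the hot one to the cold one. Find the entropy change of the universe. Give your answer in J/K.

ΔS_hot = −Q/T_H = −55200/974 = -56.67 J/K and ΔS_cold = +Q/T_C = 55200/200 = 276 J/K.
ΔS_total = -56.67 + 276 = 219 J/K, positive as the second law requires.

ΔS_total = 219 J/K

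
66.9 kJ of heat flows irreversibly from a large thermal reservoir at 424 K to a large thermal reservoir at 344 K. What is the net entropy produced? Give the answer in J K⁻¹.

ΔS_total = 36.7 J/K

ΔS_hot = −Q/T_H = −66900/424 = -157.8 J/K and ΔS_cold = +Q/T_C = 66900/344 = 194.5 J/K.
ΔS_total = -157.8 + 194.5 = 36.7 J/K, positive as the second law requires.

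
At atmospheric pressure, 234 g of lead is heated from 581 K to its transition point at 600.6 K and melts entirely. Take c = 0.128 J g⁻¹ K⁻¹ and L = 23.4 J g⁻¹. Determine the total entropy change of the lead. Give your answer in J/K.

ΔS = 10.1 J/K

Warming step: ΔS₁ = m c ln(T_tr/T_i) = 234 × 0.128 × ln(600.6/581) = 0.9938 J/K.
Phase change: ΔS₂ = +mL/T_tr = 234 × 23.4 / 600.6 = 9.117 J/K.
ΔS_total = (0.9938) + (9.117) = 10.1 J/K.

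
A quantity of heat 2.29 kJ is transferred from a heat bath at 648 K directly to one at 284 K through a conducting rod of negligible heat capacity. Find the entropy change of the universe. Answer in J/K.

ΔS_hot = −Q/T_H = −2290/648 = -3.534 J/K and ΔS_cold = +Q/T_C = 2290/284 = 8.063 J/K.
ΔS_total = -3.534 + 8.063 = 4.53 J/K, positive as the second law requires.

ΔS_total = 4.53 J/K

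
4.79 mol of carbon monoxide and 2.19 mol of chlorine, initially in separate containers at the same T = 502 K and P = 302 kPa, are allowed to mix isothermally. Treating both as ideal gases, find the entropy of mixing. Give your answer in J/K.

Mole fractions: x_A = 4.79/6.98 = 0.686, x_B = 0.314.
ΔS_mix = −R(n_A ln x_A + n_B ln x_B) = −8.314 × (4.79 ln 0.686 + 2.19 ln 0.314) = 36.1 J/K.

ΔS_mix = 36.1 J/K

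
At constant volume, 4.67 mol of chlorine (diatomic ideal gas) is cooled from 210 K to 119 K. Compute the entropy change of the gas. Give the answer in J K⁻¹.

ΔS = -55.1 J/K

At constant volume, ΔS = nC_V ln(T₂/T₁) with C_V = 5R/2 = 20.79 J mol⁻¹ K⁻¹.
ΔS = 4.67 × 20.79 × ln(119/210) = -55.1 J/K.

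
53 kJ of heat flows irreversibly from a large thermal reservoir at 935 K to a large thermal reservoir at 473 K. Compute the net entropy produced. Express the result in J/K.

ΔS_hot = −Q/T_H = −53000/935 = -56.68 J/K and ΔS_cold = +Q/T_C = 53000/473 = 112.1 J/K.
ΔS_total = -56.68 + 112.1 = 55.4 J/K, positive as the second law requires.

ΔS_total = 55.4 J/K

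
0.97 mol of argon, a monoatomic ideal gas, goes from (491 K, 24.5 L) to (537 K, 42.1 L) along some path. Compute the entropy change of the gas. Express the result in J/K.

ΔS = 5.45 J/K

Entropy is a state function: ΔS = nC_V ln(T₂/T₁) + nR ln(V₂/V₁), with C_V = 3R/2 = 12.47 J mol⁻¹ K⁻¹ for a monoatomic ideal gas.
ΔS = 0.97 × [12.47 × ln(537/491) + 8.314 × ln(42.1/24.5)] = 5.45 J/K.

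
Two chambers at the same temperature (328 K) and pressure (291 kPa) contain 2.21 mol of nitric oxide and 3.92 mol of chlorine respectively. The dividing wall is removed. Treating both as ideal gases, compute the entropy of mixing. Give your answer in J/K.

Mole fractions: x_A = 2.21/6.13 = 0.361, x_B = 0.639.
ΔS_mix = −R(n_A ln x_A + n_B ln x_B) = −8.314 × (2.21 ln 0.361 + 3.92 ln 0.639) = 33.3 J/K.

ΔS_mix = 33.3 J/K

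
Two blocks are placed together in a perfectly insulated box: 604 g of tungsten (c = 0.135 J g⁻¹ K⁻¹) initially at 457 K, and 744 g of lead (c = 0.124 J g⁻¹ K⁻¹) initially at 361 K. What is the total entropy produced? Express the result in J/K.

Energy balance: T_f = (m₁c₁T₁ + m₂c₂T₂)/(m₁c₁ + m₂c₂) = 406.04 K.
ΔS₁ = m₁c₁ ln(T_f/T₁) = 81.54 × ln(406.04/457) = -9.641 J/K.
ΔS₂ = m₂c₂ ln(T_f/T₂) = 92.256 × ln(406.04/361) = 10.85 J/K.
ΔS_total = -9.641 + 10.85 = 1.21 J/K.

ΔS_total = 1.21 J/K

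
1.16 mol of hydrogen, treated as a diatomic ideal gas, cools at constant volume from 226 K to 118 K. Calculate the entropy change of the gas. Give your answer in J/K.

ΔS = -15.7 J/K

At constant volume, ΔS = nC_V ln(T₂/T₁) with C_V = 5R/2 = 20.79 J mol⁻¹ K⁻¹.
ΔS = 1.16 × 20.79 × ln(118/226) = -15.7 J/K.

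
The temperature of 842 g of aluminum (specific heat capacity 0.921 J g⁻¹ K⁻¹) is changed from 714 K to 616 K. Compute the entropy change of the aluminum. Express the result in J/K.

ΔS = ∫dQ_rev/T = m c ln(T₂/T₁) = 842 × 0.921 × ln(616/714) = -114 J/K.

ΔS = -114 J/K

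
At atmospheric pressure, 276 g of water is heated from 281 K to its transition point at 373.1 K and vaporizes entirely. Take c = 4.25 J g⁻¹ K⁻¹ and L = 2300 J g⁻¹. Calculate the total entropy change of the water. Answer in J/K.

ΔS = 2030 J/K

Warming step: ΔS₁ = m c ln(T_tr/T_i) = 276 × 4.25 × ln(373.1/281) = 332.5 J/K.
Phase change: ΔS₂ = +mL/T_tr = 276 × 2300 / 373.1 = 1701 J/K.
ΔS_total = (332.5) + (1701) = 2030 J/K.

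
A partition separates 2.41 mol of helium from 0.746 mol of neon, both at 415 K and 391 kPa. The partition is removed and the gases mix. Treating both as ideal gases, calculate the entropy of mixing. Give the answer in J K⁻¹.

ΔS_mix = 14.3 J/K

Mole fractions: x_A = 2.41/3.16 = 0.764, x_B = 0.236.
ΔS_mix = −R(n_A ln x_A + n_B ln x_B) = −8.314 × (2.41 ln 0.764 + 0.746 ln 0.236) = 14.3 J/K.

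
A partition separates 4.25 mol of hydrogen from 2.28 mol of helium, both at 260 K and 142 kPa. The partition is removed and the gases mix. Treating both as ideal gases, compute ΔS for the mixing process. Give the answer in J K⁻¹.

ΔS_mix = 35.1 J/K

Mole fractions: x_A = 4.25/6.53 = 0.651, x_B = 0.349.
ΔS_mix = −R(n_A ln x_A + n_B ln x_B) = −8.314 × (4.25 ln 0.651 + 2.28 ln 0.349) = 35.1 J/K.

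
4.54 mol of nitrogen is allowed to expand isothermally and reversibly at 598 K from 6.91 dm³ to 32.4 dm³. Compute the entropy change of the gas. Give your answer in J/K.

ΔS_gas = 58.3 J/K

For an isothermal ideal gas ΔS_gas = nR ln(V₂/V₁) = 4.54 × 8.314 × ln(32.4/6.91) = 58.3 J/K.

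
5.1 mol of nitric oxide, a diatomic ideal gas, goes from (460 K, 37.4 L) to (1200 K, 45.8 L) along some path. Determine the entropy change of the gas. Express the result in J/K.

Entropy is a state function: ΔS = nC_V ln(T₂/T₁) + nR ln(V₂/V₁), with C_V = 5R/2 = 20.79 J mol⁻¹ K⁻¹ for a diatomic ideal gas.
ΔS = 5.1 × [20.79 × ln(1200/460) + 8.314 × ln(45.8/37.4)] = 110 J/K.

ΔS = 110 J/K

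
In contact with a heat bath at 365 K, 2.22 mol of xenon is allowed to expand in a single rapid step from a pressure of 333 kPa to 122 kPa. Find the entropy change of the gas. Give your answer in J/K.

Entropy is a state function, so ΔS_gas depends only on the end states.
For an isothermal ideal gas ΔS_gas = nR ln(P₁/P₂) = 2.22 × 8.314 × ln(333/122) = 18.5 J/K.

ΔS_gas = 18.5 J/K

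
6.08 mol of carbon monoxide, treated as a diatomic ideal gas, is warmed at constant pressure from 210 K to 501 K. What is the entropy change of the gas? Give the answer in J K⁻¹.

At constant pressure, ΔS = nC_p ln(T₂/T₁) with C_p = 7R/2 = 29.1 J mol⁻¹ K⁻¹.
ΔS = 6.08 × 29.1 × ln(501/210) = 154 J/K.

ΔS = 154 J/K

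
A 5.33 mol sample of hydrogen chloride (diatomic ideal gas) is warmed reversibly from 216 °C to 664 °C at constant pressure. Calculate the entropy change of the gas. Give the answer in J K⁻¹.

In kelvin: T₁ = 489.15 K, T₂ = 937.15 K. At constant pressure, ΔS = nC_p ln(T₂/T₁) with C_p = 7R/2 = 29.1 J mol⁻¹ K⁻¹.
ΔS = 5.33 × 29.1 × ln(937.15/489.15) = 101 J/K.

ΔS = 101 J/K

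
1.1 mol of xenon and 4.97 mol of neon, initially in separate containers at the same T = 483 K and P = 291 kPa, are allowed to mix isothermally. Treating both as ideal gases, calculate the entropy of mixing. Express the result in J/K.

ΔS_mix = 23.9 J/K

Mole fractions: x_A = 1.1/6.07 = 0.181, x_B = 0.819.
ΔS_mix = −R(n_A ln x_A + n_B ln x_B) = −8.314 × (1.1 ln 0.181 + 4.97 ln 0.819) = 23.9 J/K.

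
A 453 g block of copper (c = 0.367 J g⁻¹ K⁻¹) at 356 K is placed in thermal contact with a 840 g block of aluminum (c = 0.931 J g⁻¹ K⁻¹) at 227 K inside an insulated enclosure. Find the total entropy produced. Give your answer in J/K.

Energy balance: T_f = (m₁c₁T₁ + m₂c₂T₂)/(m₁c₁ + m₂c₂) = 249.62 K.
ΔS₁ = m₁c₁ ln(T_f/T₁) = 166.251 × ln(249.62/356) = -59.02 J/K.
ΔS₂ = m₂c₂ ln(T_f/T₂) = 782.04 × ln(249.62/227) = 74.273 J/K.
ΔS_total = -59.02 + 74.273 = 15.3 J/K.

ΔS_total = 15.3 J/K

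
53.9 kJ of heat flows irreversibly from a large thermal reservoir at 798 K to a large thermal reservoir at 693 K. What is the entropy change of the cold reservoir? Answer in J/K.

ΔS_cold = 77.8 J/K

The cold reservoir gains heat Q, so ΔS_cold = +Q/T_C = 53900/693 = 77.8 J/K.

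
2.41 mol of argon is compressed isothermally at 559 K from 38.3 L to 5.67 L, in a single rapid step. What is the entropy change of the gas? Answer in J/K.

Entropy is a state function, so ΔS_gas depends only on the end states.
For an isothermal ideal gas ΔS_gas = nR ln(V₂/V₁) = 2.41 × 8.314 × ln(5.67/38.3) = -38.3 J/K.

ΔS_gas = -38.3 J/K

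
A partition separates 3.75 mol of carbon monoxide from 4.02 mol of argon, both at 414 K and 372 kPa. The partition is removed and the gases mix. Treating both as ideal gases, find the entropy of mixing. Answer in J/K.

ΔS_mix = 44.7 J/K

Mole fractions: x_A = 3.75/7.77 = 0.483, x_B = 0.517.
ΔS_mix = −R(n_A ln x_A + n_B ln x_B) = −8.314 × (3.75 ln 0.483 + 4.02 ln 0.517) = 44.7 J/K.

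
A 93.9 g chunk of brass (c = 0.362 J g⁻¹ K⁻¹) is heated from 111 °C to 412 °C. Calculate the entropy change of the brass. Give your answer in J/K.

ΔS = 19.7 J/K

In kelvin: T₁ = 384.15 K, T₂ = 685.15 K. ΔS = ∫dQ_rev/T = m c ln(T₂/T₁) = 93.9 × 0.362 × ln(685.15/384.15) = 19.7 J/K.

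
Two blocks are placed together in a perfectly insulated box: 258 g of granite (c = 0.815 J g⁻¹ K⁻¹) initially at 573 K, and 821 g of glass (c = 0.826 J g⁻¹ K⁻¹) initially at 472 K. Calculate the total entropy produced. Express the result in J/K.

ΔS_total = 3.12 J/K

Energy balance: T_f = (m₁c₁T₁ + m₂c₂T₂)/(m₁c₁ + m₂c₂) = 495.9 K.
ΔS₁ = m₁c₁ ln(T_f/T₁) = 210.27 × ln(495.9/573) = -30.38 J/K.
ΔS₂ = m₂c₂ ln(T_f/T₂) = 678.146 × ln(495.9/472) = 33.5 J/K.
ΔS_total = -30.38 + 33.5 = 3.12 J/K.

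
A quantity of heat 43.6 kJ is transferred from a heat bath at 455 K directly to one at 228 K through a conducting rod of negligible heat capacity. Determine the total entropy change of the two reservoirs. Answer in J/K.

ΔS_total = 95.4 J/K

ΔS_hot = −Q/T_H = −43600/455 = -95.82 J/K and ΔS_cold = +Q/T_C = 43600/228 = 191.2 J/K.
ΔS_total = -95.82 + 191.2 = 95.4 J/K, positive as the second law requires.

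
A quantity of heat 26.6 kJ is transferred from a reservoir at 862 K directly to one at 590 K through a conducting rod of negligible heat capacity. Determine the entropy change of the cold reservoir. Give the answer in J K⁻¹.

ΔS_cold = 45.1 J/K

The cold reservoir gains heat Q, so ΔS_cold = +Q/T_C = 26600/590 = 45.1 J/K.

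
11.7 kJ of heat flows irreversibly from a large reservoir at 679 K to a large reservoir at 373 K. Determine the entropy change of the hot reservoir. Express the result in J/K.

The hot reservoir loses heat Q, so ΔS_hot = −Q/T_H = −11700/679 = -17.2 J/K.

ΔS_hot = -17.2 J/K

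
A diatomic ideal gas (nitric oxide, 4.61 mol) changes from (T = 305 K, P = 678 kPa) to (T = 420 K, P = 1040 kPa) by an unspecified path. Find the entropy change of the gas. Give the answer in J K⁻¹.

ΔS = nC_p ln(T₂/T₁) − nR ln(P₂/P₁), with C_p = 7R/2 = 29.1 J mol⁻¹ K⁻¹ for a diatomic ideal gas.
ΔS = 4.61 × [29.1 × ln(420/305) − 8.314 × ln(1040/678)] = 26.5 J/K.

ΔS = 26.5 J/K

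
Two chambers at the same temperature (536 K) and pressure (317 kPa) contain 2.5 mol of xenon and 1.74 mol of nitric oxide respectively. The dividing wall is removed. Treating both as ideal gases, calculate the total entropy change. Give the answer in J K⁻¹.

Mole fractions: x_A = 2.5/4.24 = 0.59, x_B = 0.41.
ΔS_mix = −R(n_A ln x_A + n_B ln x_B) = −8.314 × (2.5 ln 0.59 + 1.74 ln 0.41) = 23.9 J/K.

ΔS_mix = 23.9 J/K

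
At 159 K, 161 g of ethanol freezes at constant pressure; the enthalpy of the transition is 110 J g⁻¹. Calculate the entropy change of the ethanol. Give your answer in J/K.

Heat released by the substance: Q = −mL = −161 × 110 = −17710 J.
At constant T, ΔS = Q_rev/T = −17710 / 159 = -111 J/K.

ΔS = -111 J/K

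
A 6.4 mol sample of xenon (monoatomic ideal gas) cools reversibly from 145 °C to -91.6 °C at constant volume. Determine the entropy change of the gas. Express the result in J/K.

ΔS = -66.6 J/K

In kelvin: T₁ = 418.15 K, T₂ = 181.55 K. At constant volume, ΔS = nC_V ln(T₂/T₁) with C_V = 3R/2 = 12.47 J mol⁻¹ K⁻¹.
ΔS = 6.4 × 12.47 × ln(181.55/418.15) = -66.6 J/K.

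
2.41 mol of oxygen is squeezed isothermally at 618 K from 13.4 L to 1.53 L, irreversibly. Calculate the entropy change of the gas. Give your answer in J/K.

ΔS_gas = -43.5 J/K

Entropy is a state function, so ΔS_gas depends only on the end states.
For an isothermal ideal gas ΔS_gas = nR ln(V₂/V₁) = 2.41 × 8.314 × ln(1.53/13.4) = -43.5 J/K.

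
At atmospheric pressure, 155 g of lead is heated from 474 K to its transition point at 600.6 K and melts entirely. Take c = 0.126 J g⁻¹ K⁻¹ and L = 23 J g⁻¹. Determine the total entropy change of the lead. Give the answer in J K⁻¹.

ΔS = 10.6 J/K

Warming step: ΔS₁ = m c ln(T_tr/T_i) = 155 × 0.126 × ln(600.6/474) = 4.623 J/K.
Phase change: ΔS₂ = +mL/T_tr = 155 × 23 / 600.6 = 5.936 J/K.
ΔS_total = (4.623) + (5.936) = 10.6 J/K.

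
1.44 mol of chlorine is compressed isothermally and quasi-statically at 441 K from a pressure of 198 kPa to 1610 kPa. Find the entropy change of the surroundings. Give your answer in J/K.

ΔS_surr = 25.1 J/K

For an isothermal ideal gas ΔS_gas = nR ln(P₁/P₂) = 1.44 × 8.314 × ln(198/1610) = -25.1 J/K.
The process is reversible, so ΔS_surr = −ΔS_gas = 25.1 J/K and ΔS_universe = 0.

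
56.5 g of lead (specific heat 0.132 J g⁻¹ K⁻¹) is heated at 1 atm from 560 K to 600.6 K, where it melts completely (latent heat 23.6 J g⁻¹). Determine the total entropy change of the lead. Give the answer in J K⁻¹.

Warming step: ΔS₁ = m c ln(T_tr/T_i) = 56.5 × 0.132 × ln(600.6/560) = 0.522 J/K.
Phase change: ΔS₂ = +mL/T_tr = 56.5 × 23.6 / 600.6 = 2.22 J/K.
ΔS_total = (0.522) + (2.22) = 2.74 J/K.

ΔS = 2.74 J/K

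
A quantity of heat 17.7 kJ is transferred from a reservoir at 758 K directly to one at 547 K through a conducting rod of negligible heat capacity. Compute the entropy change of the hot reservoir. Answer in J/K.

The hot reservoir loses heat Q, so ΔS_hot = −Q/T_H = −17700/758 = -23.4 J/K.

ΔS_hot = -23.4 J/K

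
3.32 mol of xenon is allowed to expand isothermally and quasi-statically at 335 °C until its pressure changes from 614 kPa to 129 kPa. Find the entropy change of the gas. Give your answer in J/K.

ΔS_gas = 43.1 J/K

For an isothermal ideal gas ΔS_gas = nR ln(P₁/P₂) = 3.32 × 8.314 × ln(614/129) = 43.1 J/K.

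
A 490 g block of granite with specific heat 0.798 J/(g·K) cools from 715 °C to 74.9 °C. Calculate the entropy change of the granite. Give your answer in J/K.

ΔS = -408 J/K

In kelvin: T₁ = 988.15 K, T₂ = 348.05 K. ΔS = ∫dQ_rev/T = m c ln(T₂/T₁) = 490 × 0.798 × ln(348.05/988.15) = -408 J/K.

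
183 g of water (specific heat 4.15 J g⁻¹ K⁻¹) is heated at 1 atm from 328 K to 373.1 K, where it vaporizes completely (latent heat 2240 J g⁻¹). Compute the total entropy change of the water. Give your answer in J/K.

Warming step: ΔS₁ = m c ln(T_tr/T_i) = 183 × 4.15 × ln(373.1/328) = 97.84 J/K.
Phase change: ΔS₂ = +mL/T_tr = 183 × 2240 / 373.1 = 1099 J/K.
ΔS_total = (97.84) + (1099) = 1200 J/K.

ΔS = 1200 J/K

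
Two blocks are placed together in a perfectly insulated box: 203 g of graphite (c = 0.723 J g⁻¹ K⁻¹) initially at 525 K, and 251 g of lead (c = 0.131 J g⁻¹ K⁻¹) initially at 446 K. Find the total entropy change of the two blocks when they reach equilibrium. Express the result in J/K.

Energy balance: T_f = (m₁c₁T₁ + m₂c₂T₂)/(m₁c₁ + m₂c₂) = 510.54 K.
ΔS₁ = m₁c₁ ln(T_f/T₁) = 146.769 × ln(510.54/525) = -4.099 J/K.
ΔS₂ = m₂c₂ ln(T_f/T₂) = 32.881 × ln(510.54/446) = 4.444 J/K.
ΔS_total = -4.099 + 4.444 = 0.345 J/K.

ΔS_total = 0.345 J/K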